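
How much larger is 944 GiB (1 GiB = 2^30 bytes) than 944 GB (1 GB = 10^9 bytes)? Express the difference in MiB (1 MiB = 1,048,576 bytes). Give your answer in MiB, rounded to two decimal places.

944 GiB = 944 × 1,073,741,824 = 1,013,612,281,856 bytes
944 GB = 944 × 1,000,000,000 = 944,000,000,000 bytes
difference = 69,612,281,856 bytes
69,612,281,856 / 1,048,576 = 66,387.45 MiB

66,387.45 MiB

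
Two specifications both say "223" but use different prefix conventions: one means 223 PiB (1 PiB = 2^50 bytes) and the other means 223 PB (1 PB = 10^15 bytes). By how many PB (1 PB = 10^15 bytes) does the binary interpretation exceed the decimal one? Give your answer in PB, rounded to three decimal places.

28.076 PB

223 PiB = 223 × 1,125,899,906,842,624 = 251,075,679,225,905,152 bytes
223 PB = 223 × 1,000,000,000,000,000 = 223,000,000,000,000,000 bytes
difference = 28,075,679,225,905,152 bytes
28,075,679,225,905,152 / 1,000,000,000,000,000 = 28.076 PB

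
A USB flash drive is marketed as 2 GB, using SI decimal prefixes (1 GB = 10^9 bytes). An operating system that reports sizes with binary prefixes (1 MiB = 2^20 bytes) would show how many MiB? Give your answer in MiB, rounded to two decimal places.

2 GB = 2 × 10^9 bytes = 2,000,000,000 bytes
1 MiB = 1,048,576 bytes
2,000,000,000 / 1,048,576 = 1,907.35 MiB

1,907.35 MiB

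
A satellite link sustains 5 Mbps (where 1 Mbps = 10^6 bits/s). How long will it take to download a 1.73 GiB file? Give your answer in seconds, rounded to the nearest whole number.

1.73 GiB = 1,857,573,355.52 bytes = 14,860,586,844.16 bits
5 Mbps = 5,000,000 bits/s
time = 14,860,586,844.16 / 5,000,000 = 2,972 s

2,972 seconds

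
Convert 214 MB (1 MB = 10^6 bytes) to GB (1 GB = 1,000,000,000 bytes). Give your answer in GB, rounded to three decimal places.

0.214 GB

214 MB = 214 × 10^6 bytes = 214,000,000 bytes
1 GB = 1,000,000,000 bytes
214,000,000 / 1,000,000,000 = 0.214 GB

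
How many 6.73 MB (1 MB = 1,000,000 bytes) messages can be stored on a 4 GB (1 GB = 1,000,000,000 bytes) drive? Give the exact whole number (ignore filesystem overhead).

594

Capacity: 4 GB = 4,000,000,000 bytes
Per item: 6.73 MB = 6,730,000 bytes
⌊4,000,000,000 / 6,730,000⌋ = 594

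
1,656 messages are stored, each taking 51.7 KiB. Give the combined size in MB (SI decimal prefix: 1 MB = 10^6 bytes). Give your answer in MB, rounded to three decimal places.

Total = 1,656 × 51.7 KiB = 85615.2 KiB
= 85615.2 × 1,024 bytes = 87,669,964.8 bytes
1 MB = 1,000,000 bytes
87,669,964.8 / 1,000,000 = 87.670 MB

87.670 MB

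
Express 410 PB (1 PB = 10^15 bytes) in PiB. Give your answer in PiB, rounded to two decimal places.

364.15 PiB

410 PB = 410 × 10^15 bytes = 410,000,000,000,000,000 bytes
1 PiB = 1,125,899,906,842,624 bytes
410,000,000,000,000,000 / 1,125,899,906,842,624 = 364.15 PiB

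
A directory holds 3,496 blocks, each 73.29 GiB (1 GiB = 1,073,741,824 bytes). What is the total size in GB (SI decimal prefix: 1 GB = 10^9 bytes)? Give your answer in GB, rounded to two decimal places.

275,116.11 GB

Total = 3,496 × 73.29 GiB = 256221.84 GiB
= 256221.84 × 1,073,741,824 bytes = 275,116,105,830,236.16 bytes
1 GB = 1,000,000,000 bytes
275,116,105,830,236.16 / 1,000,000,000 = 275,116.11 GB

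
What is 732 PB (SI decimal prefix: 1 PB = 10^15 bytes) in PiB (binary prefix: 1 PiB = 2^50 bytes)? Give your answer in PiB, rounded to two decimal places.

650.15 PiB

732 PB = 732 × 10^15 bytes = 732,000,000,000,000,000 bytes
1 PiB = 2^50 bytes = 1,125,899,906,842,624 bytes
732,000,000,000,000,000 / 1,125,899,906,842,624 = 650.15 PiB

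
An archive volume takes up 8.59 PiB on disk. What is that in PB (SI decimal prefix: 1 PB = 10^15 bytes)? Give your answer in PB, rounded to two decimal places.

9.67 PB

8.59 PiB = 8.59 × 2^50 bytes = 9,671,480,199,778,140.16 bytes
1 PB = 1,000,000,000,000,000 bytes
9,671,480,199,778,140.16 / 1,000,000,000,000,000 = 9.67 PB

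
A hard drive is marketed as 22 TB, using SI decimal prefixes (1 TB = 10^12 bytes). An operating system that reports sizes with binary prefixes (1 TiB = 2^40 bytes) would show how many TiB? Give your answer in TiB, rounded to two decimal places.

22 TB × 1,000,000,000,000 bytes/TB = 22,000,000,000,000 bytes
1 TiB = 2^40 bytes = 1,099,511,627,776 bytes
22,000,000,000,000 / 1,099,511,627,776 = 20.01 TiB

20.01 TiB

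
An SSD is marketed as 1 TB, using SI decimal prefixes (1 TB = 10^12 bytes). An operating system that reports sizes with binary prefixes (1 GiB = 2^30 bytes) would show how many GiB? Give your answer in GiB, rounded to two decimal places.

1 TB = 1 × 10^12 bytes = 1,000,000,000,000 bytes
1 GiB = 2^30 bytes = 1,073,741,824 bytes
1,000,000,000,000 / 1,073,741,824 = 931.32 GiB

931.32 GiB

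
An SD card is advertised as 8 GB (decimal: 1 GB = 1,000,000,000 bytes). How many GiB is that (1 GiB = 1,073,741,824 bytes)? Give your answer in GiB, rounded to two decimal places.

8 GB = 8 × 10^9 bytes = 8,000,000,000 bytes
1 GiB = 1,073,741,824 bytes
8,000,000,000 / 1,073,741,824 = 7.45 GiB

7.45 GiB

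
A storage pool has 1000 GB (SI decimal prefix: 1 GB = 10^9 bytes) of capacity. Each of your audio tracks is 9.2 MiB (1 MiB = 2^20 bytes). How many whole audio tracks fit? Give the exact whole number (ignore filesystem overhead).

103,660

Capacity: 1000 GB = 1,000,000,000,000 bytes
Per item: 9.2 MiB = 9,646,899.2 bytes
⌊1,000,000,000,000 / 9,646,899.2⌋ = 103,660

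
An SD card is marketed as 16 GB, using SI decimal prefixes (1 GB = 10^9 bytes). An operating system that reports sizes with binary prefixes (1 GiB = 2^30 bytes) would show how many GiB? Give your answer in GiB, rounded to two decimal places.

14.90 GiB

16 GB = 16 × 10^9 bytes = 16,000,000,000 bytes
1 GiB = 2^30 bytes = 1,073,741,824 bytes
16,000,000,000 / 1,073,741,824 = 14.90 GiB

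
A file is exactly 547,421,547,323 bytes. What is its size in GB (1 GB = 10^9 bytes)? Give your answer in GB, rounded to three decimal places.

547.422 GB

547,421,547,323 bytes given.
1 GB = 10^9 bytes = 1,000,000,000 bytes
547,421,547,323 / 1,000,000,000 = 547.422 GB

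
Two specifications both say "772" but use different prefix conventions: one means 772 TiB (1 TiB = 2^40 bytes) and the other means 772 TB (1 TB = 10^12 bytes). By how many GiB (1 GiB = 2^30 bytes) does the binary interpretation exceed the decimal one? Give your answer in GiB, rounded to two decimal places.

772 TiB = 772 × 1,099,511,627,776 = 848,822,976,643,072 bytes
772 TB = 772 × 1,000,000,000,000 = 772,000,000,000,000 bytes
difference = 76,822,976,643,072 bytes
76,822,976,643,072 / 1,073,741,824 = 71,546.97 GiB

71,546.97 GiB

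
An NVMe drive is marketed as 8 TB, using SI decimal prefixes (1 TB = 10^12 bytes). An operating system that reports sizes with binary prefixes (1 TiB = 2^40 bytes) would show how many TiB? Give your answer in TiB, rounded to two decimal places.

7.28 TiB

8 TB × 1,000,000,000,000 bytes/TB = 8,000,000,000,000 bytes
1 TiB = 1,099,511,627,776 bytes
8,000,000,000,000 / 1,099,511,627,776 = 7.28 TiB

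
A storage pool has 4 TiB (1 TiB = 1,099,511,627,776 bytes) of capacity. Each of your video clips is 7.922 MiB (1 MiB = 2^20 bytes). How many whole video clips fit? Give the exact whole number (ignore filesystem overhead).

529,450

Capacity: 4 TiB = 4,398,046,511,104 bytes
Per item: 7.922 MiB = 8,306,819.072 bytes
⌊4,398,046,511,104 / 8,306,819.072⌋ = 529,450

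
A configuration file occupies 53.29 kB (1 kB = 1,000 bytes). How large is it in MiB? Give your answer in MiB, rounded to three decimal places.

53.29 kB = 53.29 × 10^3 bytes = 53,290 bytes
1 MiB = 2^20 bytes = 1,048,576 bytes
53,290 / 1,048,576 = 0.051 MiB

0.051 MiB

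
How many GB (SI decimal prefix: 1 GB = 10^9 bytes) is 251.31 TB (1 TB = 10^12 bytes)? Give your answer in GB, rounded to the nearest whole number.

251.31 TB × 1,000,000,000,000 bytes/TB = 251,310,000,000,000 bytes
1 GB = 1,000,000,000 bytes
251,310,000,000,000 / 1,000,000,000 = 251,310 GB

251,310 GB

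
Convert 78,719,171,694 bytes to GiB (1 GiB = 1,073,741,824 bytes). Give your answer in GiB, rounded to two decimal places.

78,719,171,694 bytes given.
1 GiB = 1,073,741,824 bytes
78,719,171,694 / 1,073,741,824 = 73.31 GiB

73.31 GiB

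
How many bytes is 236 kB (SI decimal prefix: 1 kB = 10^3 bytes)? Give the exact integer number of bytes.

236 × 1,000 = 236,000 bytes  (1 kB = 10^3 bytes)

236,000 bytes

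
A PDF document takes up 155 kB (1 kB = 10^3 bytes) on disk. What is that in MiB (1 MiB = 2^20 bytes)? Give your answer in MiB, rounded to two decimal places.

155 kB × 1,000 bytes/kB = 155,000 bytes
1 MiB = 1,048,576 bytes
155,000 / 1,048,576 = 0.15 MiB

0.15 MiB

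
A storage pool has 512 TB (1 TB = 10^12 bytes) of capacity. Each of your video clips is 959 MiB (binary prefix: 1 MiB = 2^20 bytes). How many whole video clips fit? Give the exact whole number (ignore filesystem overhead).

509,156

Capacity: 512 TB = 512,000,000,000,000 bytes
Per item: 959 MiB = 1,005,584,384 bytes
⌊512,000,000,000,000 / 1,005,584,384⌋ = 509,156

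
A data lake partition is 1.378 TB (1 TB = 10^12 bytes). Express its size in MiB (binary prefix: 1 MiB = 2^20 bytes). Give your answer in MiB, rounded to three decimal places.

1.378 TB = 1.378 × 10^12 bytes = 1,378,000,000,000 bytes
1 MiB = 1,048,576 bytes
1,378,000,000,000 / 1,048,576 = 1,314,163.208 MiB

1,314,163.208 MiB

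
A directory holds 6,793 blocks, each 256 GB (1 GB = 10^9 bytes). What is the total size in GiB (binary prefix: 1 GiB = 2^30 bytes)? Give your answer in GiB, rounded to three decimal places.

Total = 6,793 × 256 GB = 1,739,008 GB
= 1,739,008 × 1,000,000,000 bytes = 1,739,008,000,000,000 bytes
1 GiB = 1,073,741,824 bytes
1,739,008,000,000,000 / 1,073,741,824 = 1,619,577.408 GiB

1,619,577.408 GiB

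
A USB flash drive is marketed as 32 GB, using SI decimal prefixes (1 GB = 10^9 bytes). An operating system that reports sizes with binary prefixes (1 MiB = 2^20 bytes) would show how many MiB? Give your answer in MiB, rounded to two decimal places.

32 GB × 1,000,000,000 bytes/GB = 32,000,000,000 bytes
1 MiB = 1,048,576 bytes
32,000,000,000 / 1,048,576 = 30,517.58 MiB

30,517.58 MiB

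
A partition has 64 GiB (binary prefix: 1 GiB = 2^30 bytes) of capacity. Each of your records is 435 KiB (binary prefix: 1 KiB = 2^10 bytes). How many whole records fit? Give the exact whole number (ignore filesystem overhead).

Capacity: 64 GiB = 68,719,476,736 bytes
Per item: 435 KiB = 445,440 bytes
⌊68,719,476,736 / 445,440⌋ = 154,273

154,273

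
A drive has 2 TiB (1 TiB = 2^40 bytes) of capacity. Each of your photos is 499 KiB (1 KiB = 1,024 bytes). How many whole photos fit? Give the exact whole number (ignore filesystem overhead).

Capacity: 2 TiB = 2,199,023,255,552 bytes
Per item: 499 KiB = 510,976 bytes
⌊2,199,023,255,552 / 510,976⌋ = 4,303,574

4,303,574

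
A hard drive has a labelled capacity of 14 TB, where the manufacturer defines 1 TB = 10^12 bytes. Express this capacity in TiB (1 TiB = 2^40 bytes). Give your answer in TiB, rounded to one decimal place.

14 TB = 14 × 10^12 bytes = 14,000,000,000,000 bytes
1 TiB = 2^40 bytes = 1,099,511,627,776 bytes
14,000,000,000,000 / 1,099,511,627,776 = 12.7 TiB

12.7 TiB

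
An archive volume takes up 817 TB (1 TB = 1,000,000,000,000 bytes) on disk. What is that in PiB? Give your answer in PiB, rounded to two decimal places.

817 TB = 817 × 10^12 bytes = 817,000,000,000,000 bytes
1 PiB = 2^50 bytes = 1,125,899,906,842,624 bytes
817,000,000,000,000 / 1,125,899,906,842,624 = 0.73 PiB

0.73 PiB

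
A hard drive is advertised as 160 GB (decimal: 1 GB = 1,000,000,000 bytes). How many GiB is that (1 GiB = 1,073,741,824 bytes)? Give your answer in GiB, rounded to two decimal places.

149.01 GiB

160 GB = 160 × 10^9 bytes = 160,000,000,000 bytes
1 GiB = 1,073,741,824 bytes
160,000,000,000 / 1,073,741,824 = 149.01 GiB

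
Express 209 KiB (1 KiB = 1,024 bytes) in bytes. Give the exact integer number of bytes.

214,016 bytes

209 × 1,024 = 214,016 bytes  (1 KiB = 2^10 bytes)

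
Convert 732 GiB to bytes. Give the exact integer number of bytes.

785,979,015,168 bytes

732 × 1,073,741,824 = 785,979,015,168 bytes  (1 GiB = 2^30 bytes)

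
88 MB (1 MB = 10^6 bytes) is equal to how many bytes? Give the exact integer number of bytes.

88 × 1,000,000 = 88,000,000 bytes  (1 MB = 10^6 bytes)

88,000,000 bytes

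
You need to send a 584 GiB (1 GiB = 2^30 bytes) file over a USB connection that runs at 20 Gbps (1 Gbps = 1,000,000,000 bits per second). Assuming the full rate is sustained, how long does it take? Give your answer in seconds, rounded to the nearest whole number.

251 seconds

584 GiB = 627,065,225,216 bytes = 5,016,521,801,728 bits
20 Gbps = 20,000,000,000 bits/s
time = 5,016,521,801,728 / 20,000,000,000 = 251 s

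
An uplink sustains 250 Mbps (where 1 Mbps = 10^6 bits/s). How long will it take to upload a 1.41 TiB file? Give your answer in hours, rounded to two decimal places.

1.41 TiB = 1,550,311,395,164.16 bytes = 12,402,491,161,313.28 bits
250 Mbps = 250,000,000 bits/s
time = 12,402,491,161,313.28 / 250,000,000 = 49,609.9646 s
49,609.9646 s / 3600 = 13.78 hours

13.78 hours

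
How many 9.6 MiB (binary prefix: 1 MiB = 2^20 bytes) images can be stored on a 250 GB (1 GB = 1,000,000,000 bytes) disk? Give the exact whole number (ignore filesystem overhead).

Capacity: 250 GB = 250,000,000,000 bytes
Per item: 9.6 MiB = 10,066,329.6 bytes
⌊250,000,000,000 / 10,066,329.6⌋ = 24,835

24,835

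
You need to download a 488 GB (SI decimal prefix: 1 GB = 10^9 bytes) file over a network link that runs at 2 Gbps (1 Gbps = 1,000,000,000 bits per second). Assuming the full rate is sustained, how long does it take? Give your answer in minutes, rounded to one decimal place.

32.5 minutes

488 GB = 488,000,000,000 bytes = 3,904,000,000,000 bits
2 Gbps = 2,000,000,000 bits/s
time = 3,904,000,000,000 / 2,000,000,000 = 1,952.00 s
1,952.00 s / 60 = 32.5 minutes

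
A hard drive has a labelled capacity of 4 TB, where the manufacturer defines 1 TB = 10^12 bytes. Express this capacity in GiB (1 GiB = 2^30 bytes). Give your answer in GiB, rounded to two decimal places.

4 TB = 4 × 10^12 bytes = 4,000,000,000,000 bytes
1 GiB = 2^30 bytes = 1,073,741,824 bytes
4,000,000,000,000 / 1,073,741,824 = 3,725.29 GiB

3,725.29 GiB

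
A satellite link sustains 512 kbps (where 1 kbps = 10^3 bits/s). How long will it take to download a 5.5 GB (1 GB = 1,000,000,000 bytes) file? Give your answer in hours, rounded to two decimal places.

5.5 GB = 5,500,000,000 bytes = 44,000,000,000 bits
512 kbps = 512,000 bits/s
time = 44,000,000,000 / 512,000 = 85,937.5000 s
85,937.5000 s / 3600 = 23.87 hours

23.87 hours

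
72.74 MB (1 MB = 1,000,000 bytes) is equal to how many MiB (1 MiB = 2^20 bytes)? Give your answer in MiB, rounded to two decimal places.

69.37 MiB

72.74 MB × 1,000,000 bytes/MB = 72,740,000 bytes
1 MiB = 2^20 bytes = 1,048,576 bytes
72,740,000 / 1,048,576 = 69.37 MiB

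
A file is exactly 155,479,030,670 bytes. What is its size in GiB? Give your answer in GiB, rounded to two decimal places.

144.80 GiB

155,479,030,670 bytes given.
1 GiB = 2^30 bytes = 1,073,741,824 bytes
155,479,030,670 / 1,073,741,824 = 144.80 GiB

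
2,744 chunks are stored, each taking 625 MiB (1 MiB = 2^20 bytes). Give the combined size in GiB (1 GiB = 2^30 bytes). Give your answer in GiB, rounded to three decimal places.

1,674.805 GiB

Total = 2,744 × 625 MiB = 1,715,000 MiB
= 1,715,000 × 1,048,576 bytes = 1,798,307,840,000 bytes
1 GiB = 1,073,741,824 bytes
1,798,307,840,000 / 1,073,741,824 = 1,674.805 GiB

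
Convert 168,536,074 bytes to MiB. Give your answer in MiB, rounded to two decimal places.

160.73 MiB

168,536,074 bytes given.
1 MiB = 2^20 bytes = 1,048,576 bytes
168,536,074 / 1,048,576 = 160.73 MiB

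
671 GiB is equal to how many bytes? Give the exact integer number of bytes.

671 × 1,073,741,824 = 720,480,763,904 bytes

720,480,763,904 bytes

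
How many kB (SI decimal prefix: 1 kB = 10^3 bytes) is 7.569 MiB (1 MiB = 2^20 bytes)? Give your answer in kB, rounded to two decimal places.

7,936.67 kB

7.569 MiB × 1,048,576 bytes/MiB = 7,936,671.744 bytes
1 kB = 1,000 bytes
7,936,671.744 / 1,000 = 7,936.67 kB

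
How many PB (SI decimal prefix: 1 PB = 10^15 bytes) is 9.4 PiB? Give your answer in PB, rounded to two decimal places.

10.58 PB

9.4 PiB = 9.4 × 2^50 bytes = 10,583,459,124,320,665.6 bytes
1 PB = 10^15 bytes = 1,000,000,000,000,000 bytes
10,583,459,124,320,665.6 / 1,000,000,000,000,000 = 10.58 PB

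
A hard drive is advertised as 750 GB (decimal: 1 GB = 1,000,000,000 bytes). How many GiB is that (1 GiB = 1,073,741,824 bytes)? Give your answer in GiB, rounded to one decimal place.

698.5 GiB

750 GB = 750 × 10^9 bytes = 750,000,000,000 bytes
1 GiB = 1,073,741,824 bytes
750,000,000,000 / 1,073,741,824 = 698.5 GiB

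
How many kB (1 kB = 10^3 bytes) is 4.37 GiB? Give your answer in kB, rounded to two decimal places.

4,692,251.77 kB

4.37 GiB = 4.37 × 2^30 bytes = 4,692,251,770.88 bytes
1 kB = 1,000 bytes
4,692,251,770.88 / 1,000 = 4,692,251.77 kB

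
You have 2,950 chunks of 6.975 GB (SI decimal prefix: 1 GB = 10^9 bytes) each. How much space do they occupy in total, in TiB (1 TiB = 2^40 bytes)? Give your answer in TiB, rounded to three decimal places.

Total = 2,950 × 6.975 GB = 20576.25 GB
= 20576.25 × 1,000,000,000 bytes = 20,576,250,000,000 bytes
1 TiB = 1,099,511,627,776 bytes
20,576,250,000,000 / 1,099,511,627,776 = 18.714 TiB

18.714 TiB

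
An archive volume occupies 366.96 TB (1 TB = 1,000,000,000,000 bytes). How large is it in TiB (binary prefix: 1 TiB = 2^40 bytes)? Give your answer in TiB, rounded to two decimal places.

333.75 TiB

366.96 TB = 366.96 × 10^12 bytes = 366,960,000,000,000 bytes
1 TiB = 1,099,511,627,776 bytes
366,960,000,000,000 / 1,099,511,627,776 = 333.75 TiB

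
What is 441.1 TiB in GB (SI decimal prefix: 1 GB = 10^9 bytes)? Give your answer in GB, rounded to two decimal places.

484,994.58 GB

441.1 TiB = 441.1 × 2^40 bytes = 484,994,579,011,993.6 bytes
1 GB = 1,000,000,000 bytes
484,994,579,011,993.6 / 1,000,000,000 = 484,994.58 GB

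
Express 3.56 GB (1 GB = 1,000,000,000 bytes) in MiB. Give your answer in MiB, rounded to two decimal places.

3.56 GB = 3.56 × 10^9 bytes = 3,560,000,000 bytes
1 MiB = 2^20 bytes = 1,048,576 bytes
3,560,000,000 / 1,048,576 = 3,395.08 MiB

3,395.08 MiB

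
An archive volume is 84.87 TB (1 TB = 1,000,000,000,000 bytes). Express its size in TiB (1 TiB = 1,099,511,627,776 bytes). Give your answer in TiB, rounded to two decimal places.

77.19 TiB

84.87 TB × 1,000,000,000,000 bytes/TB = 84,870,000,000,000 bytes
1 TiB = 2^40 bytes = 1,099,511,627,776 bytes
84,870,000,000,000 / 1,099,511,627,776 = 77.19 TiB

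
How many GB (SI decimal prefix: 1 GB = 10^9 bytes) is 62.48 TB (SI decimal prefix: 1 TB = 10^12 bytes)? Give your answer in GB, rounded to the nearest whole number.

62,480 GB

62.48 TB = 62.48 × 10^12 bytes = 62,480,000,000,000 bytes
1 GB = 1,000,000,000 bytes
62,480,000,000,000 / 1,000,000,000 = 62,480 GB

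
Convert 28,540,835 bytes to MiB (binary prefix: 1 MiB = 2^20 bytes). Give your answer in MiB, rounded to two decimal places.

28,540,835 bytes given.
1 MiB = 1,048,576 bytes
28,540,835 / 1,048,576 = 27.22 MiB

27.22 MiB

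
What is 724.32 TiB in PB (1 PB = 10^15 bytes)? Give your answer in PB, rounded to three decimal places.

724.32 TiB = 724.32 × 2^40 bytes = 796,398,262,230,712.32 bytes
1 PB = 1,000,000,000,000,000 bytes
796,398,262,230,712.32 / 1,000,000,000,000,000 = 0.796 PB

0.796 PB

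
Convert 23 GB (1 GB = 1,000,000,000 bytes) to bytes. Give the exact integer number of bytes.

23,000,000,000 bytes

23 × 1,000,000,000 = 23,000,000,000 bytes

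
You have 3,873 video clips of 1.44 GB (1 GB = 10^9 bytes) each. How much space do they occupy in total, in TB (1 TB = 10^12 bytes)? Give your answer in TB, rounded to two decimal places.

Total = 3,873 × 1.44 GB = 5577.12 GB
= 5577.12 × 1,000,000,000 bytes = 5,577,120,000,000 bytes
1 TB = 1,000,000,000,000 bytes
5,577,120,000,000 / 1,000,000,000,000 = 5.58 TB

5.58 TB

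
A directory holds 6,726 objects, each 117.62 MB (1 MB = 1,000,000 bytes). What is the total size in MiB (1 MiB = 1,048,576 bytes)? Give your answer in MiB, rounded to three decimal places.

Total = 6,726 × 117.62 MB = 791112.12 MB
= 791112.12 × 1,000,000 bytes = 791,112,120,000 bytes
1 MiB = 1,048,576 bytes
791,112,120,000 / 1,048,576 = 754,463.310 MiB

754,463.310 MiB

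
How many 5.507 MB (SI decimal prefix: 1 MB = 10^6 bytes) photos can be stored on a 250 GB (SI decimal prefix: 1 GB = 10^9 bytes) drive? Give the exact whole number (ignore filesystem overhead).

45,396

Capacity: 250 GB = 250,000,000,000 bytes
Per item: 5.507 MB = 5,507,000 bytes
⌊250,000,000,000 / 5,507,000⌋ = 45,396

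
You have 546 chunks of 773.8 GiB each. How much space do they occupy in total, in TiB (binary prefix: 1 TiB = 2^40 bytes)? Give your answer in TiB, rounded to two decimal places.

Total = 546 × 773.8 GiB = 422494.8 GiB
= 422494.8 × 1,073,741,824 bytes = 453,650,337,182,515.2 bytes
1 TiB = 1,099,511,627,776 bytes
453,650,337,182,515.2 / 1,099,511,627,776 = 412.59 TiB

412.59 TiB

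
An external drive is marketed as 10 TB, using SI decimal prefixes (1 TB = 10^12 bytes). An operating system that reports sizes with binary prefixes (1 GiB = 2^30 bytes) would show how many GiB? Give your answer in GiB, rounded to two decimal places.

9,313.23 GiB

10 TB × 1,000,000,000,000 bytes/TB = 10,000,000,000,000 bytes
1 GiB = 1,073,741,824 bytes
10,000,000,000,000 / 1,073,741,824 = 9,313.23 GiB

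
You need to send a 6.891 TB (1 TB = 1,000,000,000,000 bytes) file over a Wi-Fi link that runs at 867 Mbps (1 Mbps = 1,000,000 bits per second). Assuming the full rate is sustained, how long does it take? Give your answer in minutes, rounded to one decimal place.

1,059.7 minutes

6.891 TB = 6,891,000,000,000 bytes = 55,128,000,000,000 bits
867 Mbps = 867,000,000 bits/s
time = 55,128,000,000,000 / 867,000,000 = 63,584.78 s
63,584.78 s / 60 = 1,059.7 minutes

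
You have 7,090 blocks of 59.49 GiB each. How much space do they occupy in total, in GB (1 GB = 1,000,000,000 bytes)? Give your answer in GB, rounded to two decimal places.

Total = 7,090 × 59.49 GiB = 421784.1 GiB
= 421784.1 × 1,073,741,824 bytes = 452,887,228,868,198.4 bytes
1 GB = 1,000,000,000 bytes
452,887,228,868,198.4 / 1,000,000,000 = 452,887.23 GB

452,887.23 GB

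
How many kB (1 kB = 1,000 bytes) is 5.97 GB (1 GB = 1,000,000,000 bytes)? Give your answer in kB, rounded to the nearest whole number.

5,970,000 kB

5.97 GB = 5.97 × 10^9 bytes = 5,970,000,000 bytes
1 kB = 10^3 bytes = 1,000 bytes
5,970,000,000 / 1,000 = 5,970,000 kB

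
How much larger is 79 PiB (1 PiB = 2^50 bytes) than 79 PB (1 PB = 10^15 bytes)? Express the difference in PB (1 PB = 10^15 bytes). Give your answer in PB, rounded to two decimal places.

79 PiB = 79 × 1,125,899,906,842,624 = 88,946,092,640,567,296 bytes
79 PB = 79 × 1,000,000,000,000,000 = 79,000,000,000,000,000 bytes
difference = 9,946,092,640,567,296 bytes
9,946,092,640,567,296 / 1,000,000,000,000,000 = 9.95 PB

9.95 PB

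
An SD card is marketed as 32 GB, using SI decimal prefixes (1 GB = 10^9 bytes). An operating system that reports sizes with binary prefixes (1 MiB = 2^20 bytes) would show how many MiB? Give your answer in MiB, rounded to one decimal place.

32 GB = 32 × 10^9 bytes = 32,000,000,000 bytes
1 MiB = 2^20 bytes = 1,048,576 bytes
32,000,000,000 / 1,048,576 = 30,517.6 MiB

30,517.6 MiB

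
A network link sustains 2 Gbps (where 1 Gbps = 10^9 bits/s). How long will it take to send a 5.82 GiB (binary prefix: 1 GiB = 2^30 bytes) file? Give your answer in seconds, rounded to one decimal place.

5.82 GiB = 6,249,177,415.68 bytes = 49,993,419,325.44 bits
2 Gbps = 2,000,000,000 bits/s
time = 49,993,419,325.44 / 2,000,000,000 = 25.0 s

25.0 seconds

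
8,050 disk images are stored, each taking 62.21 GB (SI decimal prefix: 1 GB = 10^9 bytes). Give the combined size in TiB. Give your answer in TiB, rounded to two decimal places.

Total = 8,050 × 62.21 GB = 500790.5 GB
= 500790.5 × 1,000,000,000 bytes = 500,790,500,000,000 bytes
1 TiB = 1,099,511,627,776 bytes
500,790,500,000,000 / 1,099,511,627,776 = 455.47 TiB

455.47 TiB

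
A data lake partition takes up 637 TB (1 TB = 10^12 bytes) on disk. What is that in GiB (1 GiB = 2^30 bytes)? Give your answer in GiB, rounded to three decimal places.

637 TB = 637 × 10^12 bytes = 637,000,000,000,000 bytes
1 GiB = 2^30 bytes = 1,073,741,824 bytes
637,000,000,000,000 / 1,073,741,824 = 593,252.480 GiB

593,252.480 GiB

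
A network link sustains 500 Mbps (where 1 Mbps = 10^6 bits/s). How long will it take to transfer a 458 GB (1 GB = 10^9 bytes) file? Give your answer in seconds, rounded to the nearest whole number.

458 GB = 458,000,000,000 bytes = 3,664,000,000,000 bits
500 Mbps = 500,000,000 bits/s
time = 3,664,000,000,000 / 500,000,000 = 7,328 s

7,328 seconds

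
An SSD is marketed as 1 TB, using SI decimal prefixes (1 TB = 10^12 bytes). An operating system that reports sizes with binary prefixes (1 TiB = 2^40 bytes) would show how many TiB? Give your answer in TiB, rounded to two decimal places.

0.91 TiB

1 TB × 1,000,000,000,000 bytes/TB = 1,000,000,000,000 bytes
1 TiB = 2^40 bytes = 1,099,511,627,776 bytes
1,000,000,000,000 / 1,099,511,627,776 = 0.91 TiB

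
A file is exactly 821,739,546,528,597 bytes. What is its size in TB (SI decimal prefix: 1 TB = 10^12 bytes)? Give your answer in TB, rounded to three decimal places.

821,739,546,528,597 bytes given.
1 TB = 1,000,000,000,000 bytes
821,739,546,528,597 / 1,000,000,000,000 = 821.740 TB

821.740 TB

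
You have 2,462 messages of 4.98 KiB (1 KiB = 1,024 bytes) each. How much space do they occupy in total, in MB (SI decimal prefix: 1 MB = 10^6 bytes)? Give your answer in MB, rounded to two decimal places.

12.56 MB

Total = 2,462 × 4.98 KiB = 12260.76 KiB
= 12260.76 × 1,024 bytes = 12,555,018.24 bytes
1 MB = 1,000,000 bytes
12,555,018.24 / 1,000,000 = 12.56 MB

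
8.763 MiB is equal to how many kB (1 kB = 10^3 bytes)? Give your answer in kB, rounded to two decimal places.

8.763 MiB × 1,048,576 bytes/MiB = 9,188,671.488 bytes
1 kB = 1,000 bytes
9,188,671.488 / 1,000 = 9,188.67 kB

9,188.67 kB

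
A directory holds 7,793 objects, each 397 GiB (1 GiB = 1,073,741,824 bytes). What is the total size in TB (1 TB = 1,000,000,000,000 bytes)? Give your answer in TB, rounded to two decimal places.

Total = 7,793 × 397 GiB = 3,093,821 GiB
= 3,093,821 × 1,073,741,824 bytes = 3,321,965,003,669,504 bytes
1 TB = 1,000,000,000,000 bytes
3,321,965,003,669,504 / 1,000,000,000,000 = 3,321.97 TB

3,321.97 TB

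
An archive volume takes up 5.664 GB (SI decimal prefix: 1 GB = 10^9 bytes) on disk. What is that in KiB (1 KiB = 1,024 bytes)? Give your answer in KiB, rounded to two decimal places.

5.664 GB × 1,000,000,000 bytes/GB = 5,664,000,000 bytes
1 KiB = 1,024 bytes
5,664,000,000 / 1,024 = 5,531,250.00 KiB

5,531,250.00 KiB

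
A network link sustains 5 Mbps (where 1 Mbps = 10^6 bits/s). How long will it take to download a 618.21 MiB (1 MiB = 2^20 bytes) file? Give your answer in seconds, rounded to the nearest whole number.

1,037 seconds

618.21 MiB = 648,240,168.96 bytes = 5,185,921,351.68 bits
5 Mbps = 5,000,000 bits/s
time = 5,185,921,351.68 / 5,000,000 = 1,037 s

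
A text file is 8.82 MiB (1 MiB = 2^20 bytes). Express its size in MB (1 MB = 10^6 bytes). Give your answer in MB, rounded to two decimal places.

8.82 MiB = 8.82 × 2^20 bytes = 9,248,440.32 bytes
1 MB = 10^6 bytes = 1,000,000 bytes
9,248,440.32 / 1,000,000 = 9.25 MB

9.25 MB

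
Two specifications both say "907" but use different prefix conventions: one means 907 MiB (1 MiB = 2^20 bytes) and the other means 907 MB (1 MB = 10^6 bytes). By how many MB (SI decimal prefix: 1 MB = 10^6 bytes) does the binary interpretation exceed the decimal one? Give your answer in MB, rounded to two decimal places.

907 MiB = 907 × 1,048,576 = 951,058,432 bytes
907 MB = 907 × 1,000,000 = 907,000,000 bytes
difference = 44,058,432 bytes
44,058,432 / 1,000,000 = 44.06 MB

44.06 MB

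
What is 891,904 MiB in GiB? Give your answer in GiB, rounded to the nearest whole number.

871 GiB

891,904 MiB × 1,048,576 bytes/MiB = 935,229,128,704 bytes
1 GiB = 2^30 bytes = 1,073,741,824 bytes
935,229,128,704 / 1,073,741,824 = 871 GiB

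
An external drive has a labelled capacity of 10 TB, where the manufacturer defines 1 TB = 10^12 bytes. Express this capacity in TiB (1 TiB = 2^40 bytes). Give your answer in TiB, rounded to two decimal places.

9.09 TiB

10 TB × 1,000,000,000,000 bytes/TB = 10,000,000,000,000 bytes
1 TiB = 1,099,511,627,776 bytes
10,000,000,000,000 / 1,099,511,627,776 = 9.09 TiB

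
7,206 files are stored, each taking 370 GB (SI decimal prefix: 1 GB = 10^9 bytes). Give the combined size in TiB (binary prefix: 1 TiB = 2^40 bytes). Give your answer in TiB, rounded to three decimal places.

Total = 7,206 × 370 GB = 2,666,220 GB
= 2,666,220 × 1,000,000,000 bytes = 2,666,220,000,000,000 bytes
1 TiB = 1,099,511,627,776 bytes
2,666,220,000,000,000 / 1,099,511,627,776 = 2,424.913 TiB

2,424.913 TiB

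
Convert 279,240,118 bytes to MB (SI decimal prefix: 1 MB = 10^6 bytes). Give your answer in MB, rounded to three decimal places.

279,240,118 bytes given.
1 MB = 1,000,000 bytes
279,240,118 / 1,000,000 = 279.240 MB

279.240 MB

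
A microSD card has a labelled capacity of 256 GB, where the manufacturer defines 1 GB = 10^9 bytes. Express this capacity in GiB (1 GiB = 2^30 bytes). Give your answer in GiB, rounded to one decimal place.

256 GB × 1,000,000,000 bytes/GB = 256,000,000,000 bytes
1 GiB = 2^30 bytes = 1,073,741,824 bytes
256,000,000,000 / 1,073,741,824 = 238.4 GiB

238.4 GiB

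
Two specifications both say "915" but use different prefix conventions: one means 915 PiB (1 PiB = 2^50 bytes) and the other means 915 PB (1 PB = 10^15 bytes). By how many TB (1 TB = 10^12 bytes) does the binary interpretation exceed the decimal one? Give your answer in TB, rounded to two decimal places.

915 PiB = 915 × 1,125,899,906,842,624 = 1,030,198,414,761,000,960 bytes
915 PB = 915 × 1,000,000,000,000,000 = 915,000,000,000,000,000 bytes
difference = 115,198,414,761,000,960 bytes
115,198,414,761,000,960 / 1,000,000,000,000 = 115,198.41 TB

115,198.41 TB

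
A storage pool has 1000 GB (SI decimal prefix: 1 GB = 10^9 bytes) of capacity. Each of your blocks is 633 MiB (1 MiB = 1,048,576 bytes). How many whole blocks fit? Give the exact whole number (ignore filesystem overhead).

Capacity: 1000 GB = 1,000,000,000,000 bytes
Per item: 633 MiB = 663,748,608 bytes
⌊1,000,000,000,000 / 663,748,608⌋ = 1,506

1,506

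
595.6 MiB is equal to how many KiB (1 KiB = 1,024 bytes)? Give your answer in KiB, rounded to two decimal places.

595.6 MiB = 595.6 × 2^20 bytes = 624,531,865.6 bytes
1 KiB = 1,024 bytes
624,531,865.6 / 1,024 = 609,894.40 KiB

609,894.40 KiB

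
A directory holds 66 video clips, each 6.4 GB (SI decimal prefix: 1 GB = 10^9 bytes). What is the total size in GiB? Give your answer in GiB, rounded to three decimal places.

Total = 66 × 6.4 GB = 422.4 GB
= 422.4 × 1,000,000,000 bytes = 422,400,000,000 bytes
1 GiB = 1,073,741,824 bytes
422,400,000,000 / 1,073,741,824 = 393.391 GiB

393.391 GiB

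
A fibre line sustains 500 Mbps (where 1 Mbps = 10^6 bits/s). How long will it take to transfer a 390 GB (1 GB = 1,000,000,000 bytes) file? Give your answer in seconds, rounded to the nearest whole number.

6,240 seconds

390 GB = 390,000,000,000 bytes = 3,120,000,000,000 bits
500 Mbps = 500,000,000 bits/s
time = 3,120,000,000,000 / 500,000,000 = 6,240 s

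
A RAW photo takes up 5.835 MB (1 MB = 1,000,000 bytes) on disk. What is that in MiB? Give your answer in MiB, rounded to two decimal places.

5.56 MiB

5.835 MB × 1,000,000 bytes/MB = 5,835,000 bytes
1 MiB = 1,048,576 bytes
5,835,000 / 1,048,576 = 5.56 MiB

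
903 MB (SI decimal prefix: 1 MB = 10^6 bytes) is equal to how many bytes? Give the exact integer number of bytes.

903,000,000 bytes

903 × 1,000,000 = 903,000,000 bytes  (1 MB = 10^6 bytes)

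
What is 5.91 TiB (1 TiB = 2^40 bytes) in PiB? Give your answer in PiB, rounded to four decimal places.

0.0058 PiB

5.91 TiB = 5.91 × 2^40 bytes = 6,498,113,720,156.16 bytes
1 PiB = 2^50 bytes = 1,125,899,906,842,624 bytes
6,498,113,720,156.16 / 1,125,899,906,842,624 = 0.0058 PiB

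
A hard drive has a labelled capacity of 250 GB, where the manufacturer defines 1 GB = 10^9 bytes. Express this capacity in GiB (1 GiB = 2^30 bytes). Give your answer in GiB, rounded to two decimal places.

232.83 GiB

250 GB = 250 × 10^9 bytes = 250,000,000,000 bytes
1 GiB = 1,073,741,824 bytes
250,000,000,000 / 1,073,741,824 = 232.83 GiB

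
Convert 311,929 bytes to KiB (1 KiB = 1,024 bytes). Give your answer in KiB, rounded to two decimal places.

304.62 KiB

311,929 bytes given.
1 KiB = 2^10 bytes = 1,024 bytes
311,929 / 1,024 = 304.62 KiB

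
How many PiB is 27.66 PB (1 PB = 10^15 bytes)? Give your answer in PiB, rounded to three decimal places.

27.66 PB = 27.66 × 10^15 bytes = 27,660,000,000,000,000 bytes
1 PiB = 2^50 bytes = 1,125,899,906,842,624 bytes
27,660,000,000,000,000 / 1,125,899,906,842,624 = 24.567 PiB

24.567 PiB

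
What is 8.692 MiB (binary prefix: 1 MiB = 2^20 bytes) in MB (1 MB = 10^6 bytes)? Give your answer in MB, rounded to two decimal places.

9.11 MB

8.692 MiB × 1,048,576 bytes/MiB = 9,114,222.592 bytes
1 MB = 10^6 bytes = 1,000,000 bytes
9,114,222.592 / 1,000,000 = 9.11 MB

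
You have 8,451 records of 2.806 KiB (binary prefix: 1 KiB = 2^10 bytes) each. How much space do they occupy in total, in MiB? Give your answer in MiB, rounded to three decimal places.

Total = 8,451 × 2.806 KiB = 23713.506 KiB
= 23713.506 × 1,024 bytes = 24,282,630.144 bytes
1 MiB = 1,048,576 bytes
24,282,630.144 / 1,048,576 = 23.158 MiB

23.158 MiB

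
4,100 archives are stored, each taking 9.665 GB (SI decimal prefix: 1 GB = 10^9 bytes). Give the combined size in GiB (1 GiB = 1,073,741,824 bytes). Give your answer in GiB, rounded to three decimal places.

36,905.054 GiB

Total = 4,100 × 9.665 GB = 39626.5 GB
= 39626.5 × 1,000,000,000 bytes = 39,626,500,000,000 bytes
1 GiB = 1,073,741,824 bytes
39,626,500,000,000 / 1,073,741,824 = 36,905.054 GiB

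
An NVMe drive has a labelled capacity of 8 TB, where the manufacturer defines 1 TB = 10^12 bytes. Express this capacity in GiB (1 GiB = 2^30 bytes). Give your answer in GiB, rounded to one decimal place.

7,450.6 GiB

8 TB × 1,000,000,000,000 bytes/TB = 8,000,000,000,000 bytes
1 GiB = 1,073,741,824 bytes
8,000,000,000,000 / 1,073,741,824 = 7,450.6 GiB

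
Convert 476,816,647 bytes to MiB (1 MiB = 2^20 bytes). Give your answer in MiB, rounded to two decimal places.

454.73 MiB

476,816,647 bytes given.
1 MiB = 1,048,576 bytes
476,816,647 / 1,048,576 = 454.73 MiB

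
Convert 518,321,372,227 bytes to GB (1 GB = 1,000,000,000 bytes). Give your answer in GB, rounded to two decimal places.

518,321,372,227 bytes given.
1 GB = 1,000,000,000 bytes
518,321,372,227 / 1,000,000,000 = 518.32 GB

518.32 GB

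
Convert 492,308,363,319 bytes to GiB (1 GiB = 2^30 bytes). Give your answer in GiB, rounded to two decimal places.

458.50 GiB

492,308,363,319 bytes given.
1 GiB = 2^30 bytes = 1,073,741,824 bytes
492,308,363,319 / 1,073,741,824 = 458.50 GiB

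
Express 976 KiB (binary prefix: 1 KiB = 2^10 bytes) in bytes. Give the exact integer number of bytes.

976 × 1,024 = 999,424 bytes

999,424 bytes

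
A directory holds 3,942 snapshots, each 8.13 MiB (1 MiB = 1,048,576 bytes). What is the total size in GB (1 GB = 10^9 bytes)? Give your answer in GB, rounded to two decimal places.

33.61 GB

Total = 3,942 × 8.13 MiB = 32048.46 MiB
= 32048.46 × 1,048,576 bytes = 33,605,245,992.96 bytes
1 GB = 1,000,000,000 bytes
33,605,245,992.96 / 1,000,000,000 = 33.61 GB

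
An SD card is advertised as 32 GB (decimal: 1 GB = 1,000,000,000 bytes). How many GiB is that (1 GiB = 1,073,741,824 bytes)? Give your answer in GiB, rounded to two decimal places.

32 GB × 1,000,000,000 bytes/GB = 32,000,000,000 bytes
1 GiB = 2^30 bytes = 1,073,741,824 bytes
32,000,000,000 / 1,073,741,824 = 29.80 GiB

29.80 GiB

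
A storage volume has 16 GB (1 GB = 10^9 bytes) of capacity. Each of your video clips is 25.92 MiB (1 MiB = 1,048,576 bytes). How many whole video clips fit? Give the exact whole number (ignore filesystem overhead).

Capacity: 16 GB = 16,000,000,000 bytes
Per item: 25.92 MiB = 27,179,089.92 bytes
⌊16,000,000,000 / 27,179,089.92⌋ = 588

588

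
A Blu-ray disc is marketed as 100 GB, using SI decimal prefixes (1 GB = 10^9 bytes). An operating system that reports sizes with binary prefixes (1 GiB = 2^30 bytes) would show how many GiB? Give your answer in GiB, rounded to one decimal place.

93.1 GiB

100 GB = 100 × 10^9 bytes = 100,000,000,000 bytes
1 GiB = 1,073,741,824 bytes
100,000,000,000 / 1,073,741,824 = 93.1 GiB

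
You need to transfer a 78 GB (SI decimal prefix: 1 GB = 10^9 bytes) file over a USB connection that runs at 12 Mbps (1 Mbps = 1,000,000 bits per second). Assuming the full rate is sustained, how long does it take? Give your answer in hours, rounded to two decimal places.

14.44 hours

78 GB = 78,000,000,000 bytes = 624,000,000,000 bits
12 Mbps = 12,000,000 bits/s
time = 624,000,000,000 / 12,000,000 = 52,000.0000 s
52,000.0000 s / 3600 = 14.44 hours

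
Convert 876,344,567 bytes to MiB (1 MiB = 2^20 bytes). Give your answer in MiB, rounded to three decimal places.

876,344,567 bytes given.
1 MiB = 2^20 bytes = 1,048,576 bytes
876,344,567 / 1,048,576 = 835.747 MiB

835.747 MiB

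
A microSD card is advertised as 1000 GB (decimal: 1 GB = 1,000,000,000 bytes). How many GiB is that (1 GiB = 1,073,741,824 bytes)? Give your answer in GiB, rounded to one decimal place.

1000 GB = 1000 × 10^9 bytes = 1,000,000,000,000 bytes
1 GiB = 2^30 bytes = 1,073,741,824 bytes
1,000,000,000,000 / 1,073,741,824 = 931.3 GiB

931.3 GiB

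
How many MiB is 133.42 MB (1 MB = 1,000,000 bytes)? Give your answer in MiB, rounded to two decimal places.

127.24 MiB

133.42 MB × 1,000,000 bytes/MB = 133,420,000 bytes
1 MiB = 2^20 bytes = 1,048,576 bytes
133,420,000 / 1,048,576 = 127.24 MiB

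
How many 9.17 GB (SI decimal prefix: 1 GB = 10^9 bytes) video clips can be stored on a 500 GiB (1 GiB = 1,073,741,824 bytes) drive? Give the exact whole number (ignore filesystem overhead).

58

Capacity: 500 GiB = 536,870,912,000 bytes
Per item: 9.17 GB = 9,170,000,000 bytes
⌊536,870,912,000 / 9,170,000,000⌋ = 58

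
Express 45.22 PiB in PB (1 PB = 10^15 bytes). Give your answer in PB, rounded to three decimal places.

45.22 PiB = 45.22 × 2^50 bytes = 50,913,193,787,423,457.28 bytes
1 PB = 10^15 bytes = 1,000,000,000,000,000 bytes
50,913,193,787,423,457.28 / 1,000,000,000,000,000 = 50.913 PB

50.913 PB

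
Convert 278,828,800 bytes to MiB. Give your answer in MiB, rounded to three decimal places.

265.912 MiB

278,828,800 bytes given.
1 MiB = 2^20 bytes = 1,048,576 bytes
278,828,800 / 1,048,576 = 265.912 MiB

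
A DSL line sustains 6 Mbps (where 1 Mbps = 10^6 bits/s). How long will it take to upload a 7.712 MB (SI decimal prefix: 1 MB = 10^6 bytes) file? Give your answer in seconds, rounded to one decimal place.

7.712 MB = 7,712,000 bytes = 61,696,000 bits
6 Mbps = 6,000,000 bits/s
time = 61,696,000 / 6,000,000 = 10.3 s

10.3 seconds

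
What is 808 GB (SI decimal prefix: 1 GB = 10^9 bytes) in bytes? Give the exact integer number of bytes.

808 × 1,000,000,000 = 808,000,000,000 bytes

808,000,000,000 bytes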